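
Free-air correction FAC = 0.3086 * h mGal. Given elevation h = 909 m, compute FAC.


FAC = 0.3086 * h
= 0.3086 * 909
= 280.5174 mGal

280.5174


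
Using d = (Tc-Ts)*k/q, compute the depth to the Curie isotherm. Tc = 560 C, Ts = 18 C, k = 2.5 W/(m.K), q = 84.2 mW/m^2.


T_Curie - T_surf = 560 - 18 = 542 C
Convert q to W/m^2: 84.2 mW/m^2 = 0.0842 W/m^2
d = 542 * 2.5 / 0.0842 = 16092.64 m

16092.64


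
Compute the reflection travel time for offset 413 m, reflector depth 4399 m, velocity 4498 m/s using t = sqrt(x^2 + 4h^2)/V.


x^2 + 4h^2 = 413^2 + 4*4399^2 = 170569 + 77404804 = 77575373
sqrt(77575373) = 8807.6883
t = 8807.6883 / 4498 = 1.9581 s

1.9581


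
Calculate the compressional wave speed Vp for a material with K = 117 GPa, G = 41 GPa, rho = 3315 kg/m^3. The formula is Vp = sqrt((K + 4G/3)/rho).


First compute the effective modulus:
K + 4G/3 = 117e9 + 4*41e9/3 = 171666666666.67 Pa
Then divide by density:
171666666666.67 / 3315 = 51784816.4907 Pa/(kg/m^3)
Take the square root:
Vp = sqrt(51784816.4907) = 7196.17 m/s

7196.17


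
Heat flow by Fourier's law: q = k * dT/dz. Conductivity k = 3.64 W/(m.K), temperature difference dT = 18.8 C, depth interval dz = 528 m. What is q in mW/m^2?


q = k * dT / dz * 1000
= 3.64 * 18.8 / 528 * 1000
= 0.129606 * 1000
= 129.6061 mW/m^2

129.6061


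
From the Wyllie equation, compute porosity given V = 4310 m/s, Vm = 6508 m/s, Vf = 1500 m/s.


1/V - 1/Vm = 1/4310 - 1/6508 = 7.836e-05
1/Vf - 1/Vm = 1/1500 - 1/6508 = 0.00051301
phi = 7.836e-05 / 0.00051301 = 0.1527

0.1527


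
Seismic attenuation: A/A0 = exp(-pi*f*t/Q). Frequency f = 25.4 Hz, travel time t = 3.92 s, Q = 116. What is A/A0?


pi*f*t/Q = pi*25.4*3.92/116 = 2.69657
A/A0 = exp(-2.69657) = 0.067436

0.067436


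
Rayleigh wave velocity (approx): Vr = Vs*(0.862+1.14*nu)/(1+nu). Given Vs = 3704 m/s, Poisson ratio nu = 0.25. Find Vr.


Numerator factor = 0.862 + 1.14*0.25 = 1.147
Denominator = 1 + 0.25 = 1.25
Vr = 3704 * 1.147 / 1.25 = 3398.79 m/s

3398.79


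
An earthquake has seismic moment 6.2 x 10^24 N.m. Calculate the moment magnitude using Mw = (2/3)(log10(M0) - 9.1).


log10(M0) = log10(6.2 x 10^24) = 24.7924
Mw = 2/3 * (24.7924 - 9.1)
= 2/3 * 15.6924
= 10.46

10.46


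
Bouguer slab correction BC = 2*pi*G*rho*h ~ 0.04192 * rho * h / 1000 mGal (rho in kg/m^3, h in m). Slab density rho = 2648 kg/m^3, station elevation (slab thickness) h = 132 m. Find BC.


BC = 0.04192 * rho * h / 1000
= 0.04192 * 2648 * 132 / 1000
= 14.6525 mGal

14.6525


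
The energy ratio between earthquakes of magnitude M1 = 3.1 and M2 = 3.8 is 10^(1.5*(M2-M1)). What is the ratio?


M2 - M1 = 3.8 - 3.1 = 0.7
1.5 * 0.7 = 1.05
ratio = 10^1.05 = 11.22

11.22


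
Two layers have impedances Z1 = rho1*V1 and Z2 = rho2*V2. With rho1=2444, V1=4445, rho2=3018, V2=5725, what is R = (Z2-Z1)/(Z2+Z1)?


Z1 = 2444 * 4445 = 10863580
Z2 = 3018 * 5725 = 17278050
R = (17278050 - 10863580) / (17278050 + 10863580) = 6414470 / 28141630 = 0.2279

0.2279


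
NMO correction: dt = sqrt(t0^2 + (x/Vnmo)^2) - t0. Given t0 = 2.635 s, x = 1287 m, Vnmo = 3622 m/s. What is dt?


x/Vnmo = 1287/3622 = 0.355329
(x/Vnmo)^2 = 0.126258
t0^2 = 6.943225
sqrt(6.943225 + 0.126258) = 2.65885
dt = 2.65885 - 2.635 = 0.02385

0.02385


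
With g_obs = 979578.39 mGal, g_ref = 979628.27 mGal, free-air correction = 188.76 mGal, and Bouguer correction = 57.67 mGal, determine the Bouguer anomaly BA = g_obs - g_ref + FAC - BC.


BA = g_obs - g_ref + FAC - BC
= 979578.39 - 979628.27 + 188.76 - 57.67
= 81.21 mGal

81.21


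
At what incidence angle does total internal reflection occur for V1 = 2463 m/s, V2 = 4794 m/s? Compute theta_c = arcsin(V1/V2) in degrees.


V1/V2 = 2463/4794 = 0.513767
theta_c = arcsin(0.513767) = 30.9151 degrees

30.9151


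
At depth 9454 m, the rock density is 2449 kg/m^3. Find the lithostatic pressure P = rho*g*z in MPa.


P = rho * g * z / 1e6
= 2449 * 9.81 * 9454 / 1e6
= 227129419.26 / 1e6
= 227.1294 MPa

227.1294


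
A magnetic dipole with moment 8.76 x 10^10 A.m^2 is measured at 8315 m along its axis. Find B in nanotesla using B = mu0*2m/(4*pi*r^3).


m = 8.76 x 10^10 = 87600000000 A.m^2
2m = 175200000000 A.m^2
r^3 = 8315^3 = 574892655875
B = (4pi*10^-7) * 175200000000 / (4*pi * 574892655875) * 1e9
= 220162.813164 / 7224314177198.5 * 1e9
= 30.4753 nT

30.4753


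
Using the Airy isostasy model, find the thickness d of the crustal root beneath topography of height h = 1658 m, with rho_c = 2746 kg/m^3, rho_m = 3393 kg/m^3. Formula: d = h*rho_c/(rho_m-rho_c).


rho_m - rho_c = 3393 - 2746 = 647
d = 1658 * 2746 / 647
= 4552868 / 647
= 7036.89 m

7036.89


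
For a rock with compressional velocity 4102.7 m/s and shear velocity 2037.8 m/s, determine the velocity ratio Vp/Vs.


Vp/Vs = 4102.7 / 2037.8
= 2.0133

2.0133


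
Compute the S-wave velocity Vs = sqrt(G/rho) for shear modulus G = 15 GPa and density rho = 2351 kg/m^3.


Convert G to Pa: G = 15e9 Pa
Compute G/rho = 15e9 / 2351 = 6380263.7176
Vs = sqrt(6380263.7176) = 2525.92 m/s

2525.92


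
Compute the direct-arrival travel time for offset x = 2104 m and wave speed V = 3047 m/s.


t = x / V
= 2104 / 3047
= 0.6905 s

0.6905


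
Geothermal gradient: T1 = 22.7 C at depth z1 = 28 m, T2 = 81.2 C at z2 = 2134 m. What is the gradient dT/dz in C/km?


dT = 81.2 - 22.7 = 58.5 C
dz = 2134 - 28 = 2106 m
gradient = dT/dz * 1000 = 58.5/2106 * 1000 = 27.7778 C/km

27.7778


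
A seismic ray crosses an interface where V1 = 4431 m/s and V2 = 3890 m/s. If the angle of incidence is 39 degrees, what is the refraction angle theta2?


sin(theta1) = sin(39 deg) = 0.62932
sin(theta2) = V2/V1 * sin(theta1) = 3890/4431 * 0.62932 = 0.552484
theta2 = arcsin(0.552484) = 33.5376 degrees

33.5376


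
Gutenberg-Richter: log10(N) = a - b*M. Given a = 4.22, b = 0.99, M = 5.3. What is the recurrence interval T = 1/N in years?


log10(N) = 4.22 - 0.99*5.3 = -1.027
N = 10^-1.027 = 0.093972
T = 1/N = 1/0.093972 = 10.6414 years

10.6414


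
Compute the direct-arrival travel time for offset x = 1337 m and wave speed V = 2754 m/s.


t = x / V
= 1337 / 2754
= 0.4855 s

0.4855


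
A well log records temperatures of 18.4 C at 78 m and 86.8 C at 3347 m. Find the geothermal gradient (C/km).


dT = 86.8 - 18.4 = 68.4 C
dz = 3347 - 78 = 3269 m
gradient = dT/dz * 1000 = 68.4/3269 * 1000 = 20.9238 C/km

20.9238


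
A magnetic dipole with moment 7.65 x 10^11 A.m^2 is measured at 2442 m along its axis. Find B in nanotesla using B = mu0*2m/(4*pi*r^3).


m = 7.65 x 10^11 = 765000000000 A.m^2
2m = 1530000000000 A.m^2
r^3 = 2442^3 = 14562534888
B = (4pi*10^-7) * 1530000000000 / (4*pi * 14562534888) * 1e9
= 1922654.703997 / 182998210487.14 * 1e9
= 10506.4126 nT

10506.4126


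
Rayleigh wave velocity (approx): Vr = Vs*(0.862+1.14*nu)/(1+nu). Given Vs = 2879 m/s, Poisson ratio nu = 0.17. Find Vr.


Numerator factor = 0.862 + 1.14*0.17 = 1.0558
Denominator = 1 + 0.17 = 1.17
Vr = 2879 * 1.0558 / 1.17 = 2597.99 m/s

2597.99


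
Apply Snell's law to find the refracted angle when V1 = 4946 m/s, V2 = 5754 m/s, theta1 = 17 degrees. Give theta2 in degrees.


sin(theta1) = sin(17 deg) = 0.292372
sin(theta2) = V2/V1 * sin(theta1) = 5754/4946 * 0.292372 = 0.340135
theta2 = arcsin(0.340135) = 19.8851 degrees

19.8851


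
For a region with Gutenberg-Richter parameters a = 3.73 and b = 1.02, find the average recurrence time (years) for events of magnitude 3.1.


log10(N) = 3.73 - 1.02*3.1 = 0.568
N = 10^0.568 = 3.698282
T = 1/N = 1/3.698282 = 0.2704 years

0.2704


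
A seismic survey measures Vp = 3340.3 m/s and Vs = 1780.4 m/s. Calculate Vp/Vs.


Vp/Vs = 3340.3 / 1780.4
= 1.8762

1.8762


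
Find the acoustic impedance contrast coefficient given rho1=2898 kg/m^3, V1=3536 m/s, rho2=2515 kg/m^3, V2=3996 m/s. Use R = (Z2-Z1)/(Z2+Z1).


Z1 = 2898 * 3536 = 10247328
Z2 = 2515 * 3996 = 10049940
R = (10049940 - 10247328) / (10049940 + 10247328) = -197388 / 20297268 = -0.0097

-0.0097


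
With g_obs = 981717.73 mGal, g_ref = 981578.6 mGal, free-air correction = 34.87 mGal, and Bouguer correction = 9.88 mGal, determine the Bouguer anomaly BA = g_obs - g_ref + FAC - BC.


BA = g_obs - g_ref + FAC - BC
= 981717.73 - 981578.6 + 34.87 - 9.88
= 164.12 mGal

164.12


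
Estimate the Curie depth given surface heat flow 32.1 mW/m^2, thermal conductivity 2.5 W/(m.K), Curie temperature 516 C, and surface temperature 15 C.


T_Curie - T_surf = 516 - 15 = 501 C
Convert q to W/m^2: 32.1 mW/m^2 = 0.0321 W/m^2
d = 501 * 2.5 / 0.0321 = 39018.69 m

39018.69


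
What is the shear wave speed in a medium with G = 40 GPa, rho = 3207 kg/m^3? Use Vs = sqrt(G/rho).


Convert G to Pa: G = 40e9 Pa
Compute G/rho = 40e9 / 3207 = 12472715.9339
Vs = sqrt(12472715.9339) = 3531.67 m/s

3531.67


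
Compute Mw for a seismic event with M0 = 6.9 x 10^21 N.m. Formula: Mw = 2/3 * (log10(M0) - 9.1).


log10(M0) = log10(6.9 x 10^21) = 21.8388
Mw = 2/3 * (21.8388 - 9.1)
= 2/3 * 12.7388
= 8.49

8.49


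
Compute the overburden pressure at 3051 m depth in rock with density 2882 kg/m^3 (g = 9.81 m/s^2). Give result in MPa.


P = rho * g * z / 1e6
= 2882 * 9.81 * 3051 / 1e6
= 86259153.42 / 1e6
= 86.2592 MPa

86.2592


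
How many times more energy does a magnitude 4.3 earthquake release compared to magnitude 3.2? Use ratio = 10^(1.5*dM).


M2 - M1 = 4.3 - 3.2 = 1.1
1.5 * 1.1 = 1.65
ratio = 10^1.65 = 44.67

44.67


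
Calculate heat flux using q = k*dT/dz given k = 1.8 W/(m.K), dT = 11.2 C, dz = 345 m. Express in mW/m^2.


q = k * dT / dz * 1000
= 1.8 * 11.2 / 345 * 1000
= 0.058435 * 1000
= 58.4348 mW/m^2

58.4348


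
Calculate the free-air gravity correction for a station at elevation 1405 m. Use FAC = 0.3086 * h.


FAC = 0.3086 * h
= 0.3086 * 1405
= 433.583 mGal

433.583


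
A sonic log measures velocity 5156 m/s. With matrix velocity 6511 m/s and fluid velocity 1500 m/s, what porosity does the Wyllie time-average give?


1/V - 1/Vm = 1/5156 - 1/6511 = 4.036e-05
1/Vf - 1/Vm = 1/1500 - 1/6511 = 0.00051308
phi = 4.036e-05 / 0.00051308 = 0.0787

0.0787


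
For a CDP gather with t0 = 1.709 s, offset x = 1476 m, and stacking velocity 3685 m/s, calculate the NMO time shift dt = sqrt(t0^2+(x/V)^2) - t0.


x/Vnmo = 1476/3685 = 0.400543
(x/Vnmo)^2 = 0.160434
t0^2 = 2.920681
sqrt(2.920681 + 0.160434) = 1.755311
dt = 1.755311 - 1.709 = 0.046311

0.046311


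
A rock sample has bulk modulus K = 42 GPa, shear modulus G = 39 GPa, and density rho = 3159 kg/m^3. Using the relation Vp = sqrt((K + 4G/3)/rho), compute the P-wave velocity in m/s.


First compute the effective modulus:
K + 4G/3 = 42e9 + 4*39e9/3 = 94000000000.0 Pa
Then divide by density:
94000000000.0 / 3159 = 29756251.9785 Pa/(kg/m^3)
Take the square root:
Vp = sqrt(29756251.9785) = 5454.93 m/s

5454.93


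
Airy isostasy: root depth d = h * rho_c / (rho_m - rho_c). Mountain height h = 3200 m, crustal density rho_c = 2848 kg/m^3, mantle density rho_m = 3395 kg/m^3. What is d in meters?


rho_m - rho_c = 3395 - 2848 = 547
d = 3200 * 2848 / 547
= 9113600 / 547
= 16661.06 m

16661.06


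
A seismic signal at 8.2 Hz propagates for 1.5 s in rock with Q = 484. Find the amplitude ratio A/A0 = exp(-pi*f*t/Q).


pi*f*t/Q = pi*8.2*1.5/484 = 0.079838
A/A0 = exp(-0.079838) = 0.923266

0.923266


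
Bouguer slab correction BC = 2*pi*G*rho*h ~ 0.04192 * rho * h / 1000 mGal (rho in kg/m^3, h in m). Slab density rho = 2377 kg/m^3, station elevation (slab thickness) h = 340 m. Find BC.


BC = 0.04192 * rho * h / 1000
= 0.04192 * 2377 * 340 / 1000
= 33.8789 mGal

33.8789


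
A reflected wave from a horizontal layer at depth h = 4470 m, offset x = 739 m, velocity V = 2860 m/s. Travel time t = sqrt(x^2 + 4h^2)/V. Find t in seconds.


x^2 + 4h^2 = 739^2 + 4*4470^2 = 546121 + 79923600 = 80469721
sqrt(80469721) = 8970.4917
t = 8970.4917 / 2860 = 3.1365 s

3.1365


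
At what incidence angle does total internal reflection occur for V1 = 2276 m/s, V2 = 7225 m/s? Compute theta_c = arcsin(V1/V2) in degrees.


V1/V2 = 2276/7225 = 0.315017
theta_c = arcsin(0.315017) = 18.3619 degrees

18.3619


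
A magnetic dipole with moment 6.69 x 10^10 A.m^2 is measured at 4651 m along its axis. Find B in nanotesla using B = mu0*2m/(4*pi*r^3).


m = 6.69 x 10^10 = 66900000000 A.m^2
2m = 133800000000 A.m^2
r^3 = 4651^3 = 100609506451
B = (4pi*10^-7) * 133800000000 / (4*pi * 100609506451) * 1e9
= 168138.03882 / 1264296345391.03 * 1e9
= 132.9894 nT

132.9894


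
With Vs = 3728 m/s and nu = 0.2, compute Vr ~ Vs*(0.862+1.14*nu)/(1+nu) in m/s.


Numerator factor = 0.862 + 1.14*0.2 = 1.09
Denominator = 1 + 0.2 = 1.2
Vr = 3728 * 1.09 / 1.2 = 3386.27 m/s

3386.27


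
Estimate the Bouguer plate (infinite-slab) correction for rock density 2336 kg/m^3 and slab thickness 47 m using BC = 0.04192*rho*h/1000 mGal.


BC = 0.04192 * rho * h / 1000
= 0.04192 * 2336 * 47 / 1000
= 4.6025 mGal

4.6025


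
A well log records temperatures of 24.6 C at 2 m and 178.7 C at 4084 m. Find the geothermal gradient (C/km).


dT = 178.7 - 24.6 = 154.1 C
dz = 4084 - 2 = 4082 m
gradient = dT/dz * 1000 = 154.1/4082 * 1000 = 37.7511 C/km

37.7511


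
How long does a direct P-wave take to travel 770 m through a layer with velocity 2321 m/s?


t = x / V
= 770 / 2321
= 0.3318 s

0.3318


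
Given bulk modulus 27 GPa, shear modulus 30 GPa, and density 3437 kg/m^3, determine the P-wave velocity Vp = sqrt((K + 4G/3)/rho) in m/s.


First compute the effective modulus:
K + 4G/3 = 27e9 + 4*30e9/3 = 67000000000.0 Pa
Then divide by density:
67000000000.0 / 3437 = 19493744.5447 Pa/(kg/m^3)
Take the square root:
Vp = sqrt(19493744.5447) = 4415.17 m/s

4415.17


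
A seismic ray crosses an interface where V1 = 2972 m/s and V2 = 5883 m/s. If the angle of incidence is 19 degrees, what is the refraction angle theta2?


sin(theta1) = sin(19 deg) = 0.325568
sin(theta2) = V2/V1 * sin(theta1) = 5883/2972 * 0.325568 = 0.644454
theta2 = arcsin(0.644454) = 40.1248 degrees

40.1248


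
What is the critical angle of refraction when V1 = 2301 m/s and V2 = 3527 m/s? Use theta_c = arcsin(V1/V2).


V1/V2 = 2301/3527 = 0.652396
theta_c = arcsin(0.652396) = 40.7225 degrees

40.7225


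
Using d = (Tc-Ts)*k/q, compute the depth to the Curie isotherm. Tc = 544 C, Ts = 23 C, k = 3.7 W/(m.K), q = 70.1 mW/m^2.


T_Curie - T_surf = 544 - 23 = 521 C
Convert q to W/m^2: 70.1 mW/m^2 = 0.0701 W/m^2
d = 521 * 3.7 / 0.0701 = 27499.29 m

27499.29


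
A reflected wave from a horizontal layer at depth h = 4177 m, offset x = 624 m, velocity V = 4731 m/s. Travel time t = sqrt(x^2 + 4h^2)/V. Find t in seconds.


x^2 + 4h^2 = 624^2 + 4*4177^2 = 389376 + 69789316 = 70178692
sqrt(70178692) = 8377.2723
t = 8377.2723 / 4731 = 1.7707 s

1.7707


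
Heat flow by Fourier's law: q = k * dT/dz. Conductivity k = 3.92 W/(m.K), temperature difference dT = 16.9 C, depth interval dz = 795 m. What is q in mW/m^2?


q = k * dT / dz * 1000
= 3.92 * 16.9 / 795 * 1000
= 0.083331 * 1000
= 83.3308 mW/m^2

83.3308


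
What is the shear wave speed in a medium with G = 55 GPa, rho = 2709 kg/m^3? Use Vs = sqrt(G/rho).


Convert G to Pa: G = 55e9 Pa
Compute G/rho = 55e9 / 2709 = 20302694.7213
Vs = sqrt(20302694.7213) = 4505.85 m/s

4505.85


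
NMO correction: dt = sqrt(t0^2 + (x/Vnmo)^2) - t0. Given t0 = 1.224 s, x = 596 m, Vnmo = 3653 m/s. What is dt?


x/Vnmo = 596/3653 = 0.163154
(x/Vnmo)^2 = 0.026619
t0^2 = 1.498176
sqrt(1.498176 + 0.026619) = 1.234826
dt = 1.234826 - 1.224 = 0.010826

0.010826


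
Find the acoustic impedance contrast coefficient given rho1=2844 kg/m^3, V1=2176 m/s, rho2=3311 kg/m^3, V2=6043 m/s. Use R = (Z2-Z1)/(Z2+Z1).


Z1 = 2844 * 2176 = 6188544
Z2 = 3311 * 6043 = 20008373
R = (20008373 - 6188544) / (20008373 + 6188544) = 13819829 / 26196917 = 0.5275

0.5275


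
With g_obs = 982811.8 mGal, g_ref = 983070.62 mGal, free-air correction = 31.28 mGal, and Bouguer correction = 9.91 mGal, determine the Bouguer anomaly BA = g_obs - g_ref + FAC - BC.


BA = g_obs - g_ref + FAC - BC
= 982811.8 - 983070.62 + 31.28 - 9.91
= -237.45 mGal

-237.45


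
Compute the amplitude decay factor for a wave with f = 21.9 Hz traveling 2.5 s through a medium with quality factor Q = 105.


pi*f*t/Q = pi*21.9*2.5/105 = 1.638116
A/A0 = exp(-1.638116) = 0.194346

0.194346


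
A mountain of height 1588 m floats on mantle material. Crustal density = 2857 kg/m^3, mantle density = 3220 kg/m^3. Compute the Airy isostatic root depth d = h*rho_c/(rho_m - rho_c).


rho_m - rho_c = 3220 - 2857 = 363
d = 1588 * 2857 / 363
= 4536916 / 363
= 12498.39 m

12498.39


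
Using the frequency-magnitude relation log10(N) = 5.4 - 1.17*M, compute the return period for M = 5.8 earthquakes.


log10(N) = 5.4 - 1.17*5.8 = -1.386
N = 10^-1.386 = 0.041115
T = 1/N = 1/0.041115 = 24.322 years

24.322


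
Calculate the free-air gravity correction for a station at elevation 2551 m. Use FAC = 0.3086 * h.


FAC = 0.3086 * h
= 0.3086 * 2551
= 787.2386 mGal

787.2386


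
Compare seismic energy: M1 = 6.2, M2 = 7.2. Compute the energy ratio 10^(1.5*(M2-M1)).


M2 - M1 = 7.2 - 6.2 = 1.0
1.5 * 1.0 = 1.5
ratio = 10^1.5 = 31.62

31.62


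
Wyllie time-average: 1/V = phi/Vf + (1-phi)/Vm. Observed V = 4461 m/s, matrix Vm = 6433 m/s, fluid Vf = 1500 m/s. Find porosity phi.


1/V - 1/Vm = 1/4461 - 1/6433 = 6.872e-05
1/Vf - 1/Vm = 1/1500 - 1/6433 = 0.00051122
phi = 6.872e-05 / 0.00051122 = 0.1344

0.1344


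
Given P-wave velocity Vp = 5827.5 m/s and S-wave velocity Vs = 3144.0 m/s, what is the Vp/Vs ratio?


Vp/Vs = 5827.5 / 3144.0
= 1.8535

1.8535


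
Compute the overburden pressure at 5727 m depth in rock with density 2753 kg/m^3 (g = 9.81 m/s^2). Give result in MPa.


P = rho * g * z / 1e6
= 2753 * 9.81 * 5727 / 1e6
= 154668688.11 / 1e6
= 154.6687 MPa

154.6687


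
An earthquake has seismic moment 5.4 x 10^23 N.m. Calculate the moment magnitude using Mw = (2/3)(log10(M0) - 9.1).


log10(M0) = log10(5.4 x 10^23) = 23.7324
Mw = 2/3 * (23.7324 - 9.1)
= 2/3 * 14.6324
= 9.75

9.75


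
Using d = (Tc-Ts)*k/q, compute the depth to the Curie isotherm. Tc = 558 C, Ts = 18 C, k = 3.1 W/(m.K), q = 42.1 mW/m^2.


T_Curie - T_surf = 558 - 18 = 540 C
Convert q to W/m^2: 42.1 mW/m^2 = 0.0421 W/m^2
d = 540 * 3.1 / 0.0421 = 39762.47 m

39762.47


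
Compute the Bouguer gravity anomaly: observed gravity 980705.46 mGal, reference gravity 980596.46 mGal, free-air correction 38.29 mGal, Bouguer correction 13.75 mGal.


BA = g_obs - g_ref + FAC - BC
= 980705.46 - 980596.46 + 38.29 - 13.75
= 133.54 mGal

133.54


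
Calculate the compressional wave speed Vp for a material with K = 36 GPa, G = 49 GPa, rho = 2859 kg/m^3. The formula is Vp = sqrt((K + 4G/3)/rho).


First compute the effective modulus:
K + 4G/3 = 36e9 + 4*49e9/3 = 101333333333.33 Pa
Then divide by density:
101333333333.33 / 2859 = 35443628.3083 Pa/(kg/m^3)
Take the square root:
Vp = sqrt(35443628.3083) = 5953.46 m/s

5953.46


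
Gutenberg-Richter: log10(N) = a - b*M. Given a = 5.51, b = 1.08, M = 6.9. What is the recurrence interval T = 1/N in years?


log10(N) = 5.51 - 1.08*6.9 = -1.942
N = 10^-1.942 = 0.011429
T = 1/N = 1/0.011429 = 87.4984 years

87.4984


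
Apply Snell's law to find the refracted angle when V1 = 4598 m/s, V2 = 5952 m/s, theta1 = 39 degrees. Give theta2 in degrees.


sin(theta1) = sin(39 deg) = 0.62932
sin(theta2) = V2/V1 * sin(theta1) = 5952/4598 * 0.62932 = 0.81464
theta2 = arcsin(0.81464) = 54.5518 degrees

54.5518


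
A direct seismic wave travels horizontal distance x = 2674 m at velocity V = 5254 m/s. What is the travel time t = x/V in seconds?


t = x / V
= 2674 / 5254
= 0.5089 s

0.5089


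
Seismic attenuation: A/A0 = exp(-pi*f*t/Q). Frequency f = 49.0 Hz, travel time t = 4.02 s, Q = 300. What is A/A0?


pi*f*t/Q = pi*49.0*4.02/300 = 2.06277
A/A0 = exp(-2.06277) = 0.127101

0.127101


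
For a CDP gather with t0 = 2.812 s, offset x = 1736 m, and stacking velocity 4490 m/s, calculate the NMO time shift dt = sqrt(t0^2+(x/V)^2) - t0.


x/Vnmo = 1736/4490 = 0.386637
(x/Vnmo)^2 = 0.149488
t0^2 = 7.907344
sqrt(7.907344 + 0.149488) = 2.838456
dt = 2.838456 - 2.812 = 0.026456

0.026456


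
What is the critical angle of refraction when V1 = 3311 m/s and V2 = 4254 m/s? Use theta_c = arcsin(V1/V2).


V1/V2 = 3311/4254 = 0.778326
theta_c = arcsin(0.778326) = 51.1076 degrees

51.1076


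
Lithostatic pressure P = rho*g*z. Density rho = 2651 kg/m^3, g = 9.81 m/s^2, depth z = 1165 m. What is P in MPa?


P = rho * g * z / 1e6
= 2651 * 9.81 * 1165 / 1e6
= 30297351.15 / 1e6
= 30.2974 MPa

30.2974


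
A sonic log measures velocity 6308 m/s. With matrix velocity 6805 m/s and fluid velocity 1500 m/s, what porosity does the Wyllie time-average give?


1/V - 1/Vm = 1/6308 - 1/6805 = 1.158e-05
1/Vf - 1/Vm = 1/1500 - 1/6805 = 0.00051972
phi = 1.158e-05 / 0.00051972 = 0.0223

0.0223


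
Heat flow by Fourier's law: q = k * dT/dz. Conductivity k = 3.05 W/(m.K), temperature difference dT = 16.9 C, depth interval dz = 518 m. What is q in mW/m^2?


q = k * dT / dz * 1000
= 3.05 * 16.9 / 518 * 1000
= 0.099508 * 1000
= 99.5077 mW/m^2

99.5077


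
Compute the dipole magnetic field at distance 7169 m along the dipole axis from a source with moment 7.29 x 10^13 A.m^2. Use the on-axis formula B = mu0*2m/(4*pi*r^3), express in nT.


m = 7.29 x 10^13 = 72900000000000 A.m^2
2m = 145800000000000 A.m^2
r^3 = 7169^3 = 368447607809
B = (4pi*10^-7) * 145800000000000 / (4*pi * 368447607809) * 1e9
= 183217683.557357 / 4630049191701.95 * 1e9
= 39571.4335 nT

39571.4335


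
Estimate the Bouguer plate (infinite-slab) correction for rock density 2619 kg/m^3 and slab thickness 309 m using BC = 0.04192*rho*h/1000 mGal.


BC = 0.04192 * rho * h / 1000
= 0.04192 * 2619 * 309 / 1000
= 33.9246 mGal

33.9246


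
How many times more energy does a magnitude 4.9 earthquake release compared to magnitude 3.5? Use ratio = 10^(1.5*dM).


M2 - M1 = 4.9 - 3.5 = 1.4
1.5 * 1.4 = 2.1
ratio = 10^2.1 = 125.89

125.89


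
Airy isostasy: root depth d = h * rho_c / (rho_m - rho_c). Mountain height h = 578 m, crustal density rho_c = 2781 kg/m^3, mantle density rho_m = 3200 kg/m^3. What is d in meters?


rho_m - rho_c = 3200 - 2781 = 419
d = 578 * 2781 / 419
= 1607418 / 419
= 3836.32 m

3836.32


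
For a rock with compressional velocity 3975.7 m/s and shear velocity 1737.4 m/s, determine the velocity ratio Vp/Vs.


Vp/Vs = 3975.7 / 1737.4
= 2.2883

2.2883


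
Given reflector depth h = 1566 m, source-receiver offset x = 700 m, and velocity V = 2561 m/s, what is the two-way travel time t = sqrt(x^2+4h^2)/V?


x^2 + 4h^2 = 700^2 + 4*1566^2 = 490000 + 9809424 = 10299424
sqrt(10299424) = 3209.2716
t = 3209.2716 / 2561 = 1.2531 s

1.2531


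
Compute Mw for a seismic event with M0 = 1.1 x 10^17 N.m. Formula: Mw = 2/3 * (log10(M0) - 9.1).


log10(M0) = log10(1.1 x 10^17) = 17.0414
Mw = 2/3 * (17.0414 - 9.1)
= 2/3 * 7.9414
= 5.29

5.29


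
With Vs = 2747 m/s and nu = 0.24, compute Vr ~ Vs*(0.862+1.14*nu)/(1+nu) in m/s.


Numerator factor = 0.862 + 1.14*0.24 = 1.1356
Denominator = 1 + 0.24 = 1.24
Vr = 2747 * 1.1356 / 1.24 = 2515.72 m/s

2515.72


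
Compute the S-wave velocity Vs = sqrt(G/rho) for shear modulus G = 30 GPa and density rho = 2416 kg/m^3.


Convert G to Pa: G = 30e9 Pa
Compute G/rho = 30e9 / 2416 = 12417218.543
Vs = sqrt(12417218.543) = 3523.81 m/s

3523.81


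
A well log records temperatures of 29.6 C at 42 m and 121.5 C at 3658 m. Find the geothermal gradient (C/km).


dT = 121.5 - 29.6 = 91.9 C
dz = 3658 - 42 = 3616 m
gradient = dT/dz * 1000 = 91.9/3616 * 1000 = 25.4148 C/km

25.4148


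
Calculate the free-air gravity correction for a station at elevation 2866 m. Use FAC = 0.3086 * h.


FAC = 0.3086 * h
= 0.3086 * 2866
= 884.4476 mGal

884.4476


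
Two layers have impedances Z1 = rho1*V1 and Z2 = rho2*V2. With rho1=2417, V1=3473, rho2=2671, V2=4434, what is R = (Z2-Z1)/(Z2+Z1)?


Z1 = 2417 * 3473 = 8394241
Z2 = 2671 * 4434 = 11843214
R = (11843214 - 8394241) / (11843214 + 8394241) = 3448973 / 20237455 = 0.1704

0.1704


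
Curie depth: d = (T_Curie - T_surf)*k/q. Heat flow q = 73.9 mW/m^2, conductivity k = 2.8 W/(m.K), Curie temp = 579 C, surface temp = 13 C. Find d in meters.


T_Curie - T_surf = 579 - 13 = 566 C
Convert q to W/m^2: 73.9 mW/m^2 = 0.0739 W/m^2
d = 566 * 2.8 / 0.0739 = 21445.2 m

21445.2


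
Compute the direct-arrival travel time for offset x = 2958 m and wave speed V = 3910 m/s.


t = x / V
= 2958 / 3910
= 0.7565 s

0.7565


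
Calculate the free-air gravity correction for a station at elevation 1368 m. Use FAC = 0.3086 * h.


FAC = 0.3086 * h
= 0.3086 * 1368
= 422.1648 mGal

422.1648


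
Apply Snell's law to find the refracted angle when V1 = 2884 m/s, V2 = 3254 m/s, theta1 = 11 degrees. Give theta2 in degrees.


sin(theta1) = sin(11 deg) = 0.190809
sin(theta2) = V2/V1 * sin(theta1) = 3254/2884 * 0.190809 = 0.215289
theta2 = arcsin(0.215289) = 12.4325 degrees

12.4325


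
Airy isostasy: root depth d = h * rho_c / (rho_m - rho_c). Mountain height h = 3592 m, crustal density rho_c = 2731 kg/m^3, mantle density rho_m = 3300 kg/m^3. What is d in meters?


rho_m - rho_c = 3300 - 2731 = 569
d = 3592 * 2731 / 569
= 9809752 / 569
= 17240.34 m

17240.34


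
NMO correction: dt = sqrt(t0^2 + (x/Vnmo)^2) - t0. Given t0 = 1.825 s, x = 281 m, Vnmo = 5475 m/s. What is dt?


x/Vnmo = 281/5475 = 0.051324
(x/Vnmo)^2 = 0.002634
t0^2 = 3.330625
sqrt(3.330625 + 0.002634) = 1.825722
dt = 1.825722 - 1.825 = 0.000722

7.220000e-04


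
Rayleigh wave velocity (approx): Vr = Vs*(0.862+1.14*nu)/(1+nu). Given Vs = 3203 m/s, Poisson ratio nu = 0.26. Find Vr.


Numerator factor = 0.862 + 1.14*0.26 = 1.1584
Denominator = 1 + 0.26 = 1.26
Vr = 3203 * 1.1584 / 1.26 = 2944.73 m/s

2944.73


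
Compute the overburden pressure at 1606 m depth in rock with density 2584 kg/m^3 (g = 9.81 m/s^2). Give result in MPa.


P = rho * g * z / 1e6
= 2584 * 9.81 * 1606 / 1e6
= 40710558.24 / 1e6
= 40.7106 MPa

40.7106


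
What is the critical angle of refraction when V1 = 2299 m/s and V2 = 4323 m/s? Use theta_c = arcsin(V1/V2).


V1/V2 = 2299/4323 = 0.531807
theta_c = arcsin(0.531807) = 32.1276 degrees

32.1276


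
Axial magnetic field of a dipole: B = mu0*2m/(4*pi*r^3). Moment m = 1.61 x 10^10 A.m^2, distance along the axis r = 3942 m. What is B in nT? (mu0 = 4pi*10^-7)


m = 1.61 x 10^10 = 16100000000 A.m^2
2m = 32200000000 A.m^2
r^3 = 3942^3 = 61256172888
B = (4pi*10^-7) * 32200000000 / (4*pi * 61256172888) * 1e9
= 40463.713378 / 769767770927.87 * 1e9
= 52.5661 nT

52.5661


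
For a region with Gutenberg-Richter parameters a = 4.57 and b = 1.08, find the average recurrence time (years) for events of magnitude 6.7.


log10(N) = 4.57 - 1.08*6.7 = -2.666
N = 10^-2.666 = 0.002158
T = 1/N = 1/0.002158 = 463.4469 years

463.4469


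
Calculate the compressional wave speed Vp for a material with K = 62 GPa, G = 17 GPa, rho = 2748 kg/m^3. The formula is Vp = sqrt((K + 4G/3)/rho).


First compute the effective modulus:
K + 4G/3 = 62e9 + 4*17e9/3 = 84666666666.67 Pa
Then divide by density:
84666666666.67 / 2748 = 30810286.2688 Pa/(kg/m^3)
Take the square root:
Vp = sqrt(30810286.2688) = 5550.7 m/s

5550.7


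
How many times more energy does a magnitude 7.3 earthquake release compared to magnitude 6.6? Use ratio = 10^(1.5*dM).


M2 - M1 = 7.3 - 6.6 = 0.7
1.5 * 0.7 = 1.05
ratio = 10^1.05 = 11.22

11.22


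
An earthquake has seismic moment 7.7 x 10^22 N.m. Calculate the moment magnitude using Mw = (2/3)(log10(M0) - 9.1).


log10(M0) = log10(7.7 x 10^22) = 22.8865
Mw = 2/3 * (22.8865 - 9.1)
= 2/3 * 13.7865
= 9.19

9.19


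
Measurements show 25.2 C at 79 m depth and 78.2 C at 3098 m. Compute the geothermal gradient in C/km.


dT = 78.2 - 25.2 = 53.0 C
dz = 3098 - 79 = 3019 m
gradient = dT/dz * 1000 = 53.0/3019 * 1000 = 17.5555 C/km

17.5555


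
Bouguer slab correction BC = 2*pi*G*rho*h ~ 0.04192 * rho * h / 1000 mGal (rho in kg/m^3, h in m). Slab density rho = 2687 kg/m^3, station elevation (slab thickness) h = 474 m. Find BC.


BC = 0.04192 * rho * h / 1000
= 0.04192 * 2687 * 474 / 1000
= 53.3909 mGal

53.3909


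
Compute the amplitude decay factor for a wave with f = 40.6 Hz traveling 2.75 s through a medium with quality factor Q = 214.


pi*f*t/Q = pi*40.6*2.75/214 = 1.63906
A/A0 = exp(-1.63906) = 0.194162

0.194162


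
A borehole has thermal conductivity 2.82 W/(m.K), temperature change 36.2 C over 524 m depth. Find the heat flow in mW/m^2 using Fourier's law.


q = k * dT / dz * 1000
= 2.82 * 36.2 / 524 * 1000
= 0.194817 * 1000
= 194.8168 mW/m^2

194.8168


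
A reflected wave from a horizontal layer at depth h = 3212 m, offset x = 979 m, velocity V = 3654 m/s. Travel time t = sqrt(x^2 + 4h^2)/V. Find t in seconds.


x^2 + 4h^2 = 979^2 + 4*3212^2 = 958441 + 41267776 = 42226217
sqrt(42226217) = 6498.1703
t = 6498.1703 / 3654 = 1.7784 s

1.7784


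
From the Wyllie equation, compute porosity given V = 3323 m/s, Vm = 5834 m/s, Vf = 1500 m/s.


1/V - 1/Vm = 1/3323 - 1/5834 = 0.00012952
1/Vf - 1/Vm = 1/1500 - 1/5834 = 0.00049526
phi = 0.00012952 / 0.00049526 = 0.2615

0.2615


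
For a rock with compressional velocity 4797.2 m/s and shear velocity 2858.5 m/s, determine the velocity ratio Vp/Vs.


Vp/Vs = 4797.2 / 2858.5
= 1.6782

1.6782


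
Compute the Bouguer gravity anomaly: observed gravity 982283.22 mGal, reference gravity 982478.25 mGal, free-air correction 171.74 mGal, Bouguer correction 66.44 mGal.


BA = g_obs - g_ref + FAC - BC
= 982283.22 - 982478.25 + 171.74 - 66.44
= -89.73 mGal

-89.73


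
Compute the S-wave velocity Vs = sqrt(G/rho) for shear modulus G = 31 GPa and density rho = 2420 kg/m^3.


Convert G to Pa: G = 31e9 Pa
Compute G/rho = 31e9 / 2420 = 12809917.3554
Vs = sqrt(12809917.3554) = 3579.09 m/s

3579.09


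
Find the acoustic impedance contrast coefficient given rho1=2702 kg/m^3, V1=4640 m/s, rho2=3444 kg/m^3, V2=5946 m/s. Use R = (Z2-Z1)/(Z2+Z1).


Z1 = 2702 * 4640 = 12537280
Z2 = 3444 * 5946 = 20478024
R = (20478024 - 12537280) / (20478024 + 12537280) = 7940744 / 33015304 = 0.2405

0.2405


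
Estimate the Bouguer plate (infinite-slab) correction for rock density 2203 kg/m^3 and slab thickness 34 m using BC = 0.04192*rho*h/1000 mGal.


BC = 0.04192 * rho * h / 1000
= 0.04192 * 2203 * 34 / 1000
= 3.1399 mGal

3.1399


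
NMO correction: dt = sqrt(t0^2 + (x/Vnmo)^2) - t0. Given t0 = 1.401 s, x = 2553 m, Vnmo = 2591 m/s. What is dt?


x/Vnmo = 2553/2591 = 0.985334
(x/Vnmo)^2 = 0.970883
t0^2 = 1.962801
sqrt(1.962801 + 0.970883) = 1.7128
dt = 1.7128 - 1.401 = 0.3118

0.3118


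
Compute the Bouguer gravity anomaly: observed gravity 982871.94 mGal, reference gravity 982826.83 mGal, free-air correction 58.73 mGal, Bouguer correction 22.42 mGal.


BA = g_obs - g_ref + FAC - BC
= 982871.94 - 982826.83 + 58.73 - 22.42
= 81.42 mGal

81.42


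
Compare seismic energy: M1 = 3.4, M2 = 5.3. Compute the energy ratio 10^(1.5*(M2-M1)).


M2 - M1 = 5.3 - 3.4 = 1.9
1.5 * 1.9 = 2.85
ratio = 10^2.85 = 707.95

707.95


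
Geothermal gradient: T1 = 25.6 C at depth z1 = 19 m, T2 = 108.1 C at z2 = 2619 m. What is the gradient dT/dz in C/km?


dT = 108.1 - 25.6 = 82.5 C
dz = 2619 - 19 = 2600 m
gradient = dT/dz * 1000 = 82.5/2600 * 1000 = 31.7308 C/km

31.7308


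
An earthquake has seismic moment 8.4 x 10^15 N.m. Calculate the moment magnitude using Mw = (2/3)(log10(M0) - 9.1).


log10(M0) = log10(8.4 x 10^15) = 15.9243
Mw = 2/3 * (15.9243 - 9.1)
= 2/3 * 6.8243
= 4.55

4.55


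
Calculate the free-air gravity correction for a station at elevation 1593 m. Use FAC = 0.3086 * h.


FAC = 0.3086 * h
= 0.3086 * 1593
= 491.5998 mGal

491.5998


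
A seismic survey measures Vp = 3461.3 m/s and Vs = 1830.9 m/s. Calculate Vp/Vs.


Vp/Vs = 3461.3 / 1830.9
= 1.8905

1.8905


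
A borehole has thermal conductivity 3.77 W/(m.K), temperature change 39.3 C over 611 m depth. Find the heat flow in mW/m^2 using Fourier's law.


q = k * dT / dz * 1000
= 3.77 * 39.3 / 611 * 1000
= 0.242489 * 1000
= 242.4894 mW/m^2

242.4894


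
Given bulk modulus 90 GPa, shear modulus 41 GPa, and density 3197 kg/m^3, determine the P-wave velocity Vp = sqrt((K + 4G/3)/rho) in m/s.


First compute the effective modulus:
K + 4G/3 = 90e9 + 4*41e9/3 = 144666666666.67 Pa
Then divide by density:
144666666666.67 / 3197 = 45250755.917 Pa/(kg/m^3)
Take the square root:
Vp = sqrt(45250755.917) = 6726.87 m/s

6726.87


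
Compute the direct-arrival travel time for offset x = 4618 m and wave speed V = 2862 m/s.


t = x / V
= 4618 / 2862
= 1.6136 s

1.6136


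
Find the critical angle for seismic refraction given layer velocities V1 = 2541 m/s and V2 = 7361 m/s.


V1/V2 = 2541/7361 = 0.345198
theta_c = arcsin(0.345198) = 20.1939 degrees

20.1939


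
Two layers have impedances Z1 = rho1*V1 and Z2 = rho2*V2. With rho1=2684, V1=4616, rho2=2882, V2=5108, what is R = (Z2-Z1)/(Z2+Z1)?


Z1 = 2684 * 4616 = 12389344
Z2 = 2882 * 5108 = 14721256
R = (14721256 - 12389344) / (14721256 + 12389344) = 2331912 / 27110600 = 0.086

0.086


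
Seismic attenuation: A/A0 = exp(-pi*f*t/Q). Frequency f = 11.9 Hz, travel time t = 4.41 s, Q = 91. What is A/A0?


pi*f*t/Q = pi*11.9*4.41/91 = 1.811732
A/A0 = exp(-1.811732) = 0.163371

0.163371


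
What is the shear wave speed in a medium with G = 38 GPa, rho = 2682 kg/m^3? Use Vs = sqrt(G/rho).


Convert G to Pa: G = 38e9 Pa
Compute G/rho = 38e9 / 2682 = 14168530.9471
Vs = sqrt(14168530.9471) = 3764.11 m/s

3764.11


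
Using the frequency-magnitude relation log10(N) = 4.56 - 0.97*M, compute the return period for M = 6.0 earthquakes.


log10(N) = 4.56 - 0.97*6.0 = -1.26
N = 10^-1.26 = 0.054954
T = 1/N = 1/0.054954 = 18.197 years

18.197


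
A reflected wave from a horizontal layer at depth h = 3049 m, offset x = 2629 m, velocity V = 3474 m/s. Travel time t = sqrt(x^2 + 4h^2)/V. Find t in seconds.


x^2 + 4h^2 = 2629^2 + 4*3049^2 = 6911641 + 37185604 = 44097245
sqrt(44097245) = 6640.5757
t = 6640.5757 / 3474 = 1.9115 s

1.9115


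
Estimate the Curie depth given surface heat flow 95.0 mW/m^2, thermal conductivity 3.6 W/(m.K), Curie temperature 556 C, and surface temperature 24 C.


T_Curie - T_surf = 556 - 24 = 532 C
Convert q to W/m^2: 95.0 mW/m^2 = 0.095 W/m^2
d = 532 * 3.6 / 0.095 = 20160.0 m

20160.0


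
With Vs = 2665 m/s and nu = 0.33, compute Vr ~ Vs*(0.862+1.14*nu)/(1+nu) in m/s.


Numerator factor = 0.862 + 1.14*0.33 = 1.2382
Denominator = 1 + 0.33 = 1.33
Vr = 2665 * 1.2382 / 1.33 = 2481.05 m/s

2481.05


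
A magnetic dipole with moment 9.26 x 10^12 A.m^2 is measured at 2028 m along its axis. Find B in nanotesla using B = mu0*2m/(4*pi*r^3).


m = 9.26 x 10^12 = 9260000000000 A.m^2
2m = 18520000000000 A.m^2
r^3 = 2028^3 = 8340725952
B = (4pi*10^-7) * 18520000000000 / (4*pi * 8340725952) * 1e9
= 23272918.377793 / 104812653505.64 * 1e9
= 222043.0225 nT

222043.0225


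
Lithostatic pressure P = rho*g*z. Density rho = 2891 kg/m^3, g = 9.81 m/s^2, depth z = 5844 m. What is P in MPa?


P = rho * g * z / 1e6
= 2891 * 9.81 * 5844 / 1e6
= 165739989.24 / 1e6
= 165.74 MPa

165.74


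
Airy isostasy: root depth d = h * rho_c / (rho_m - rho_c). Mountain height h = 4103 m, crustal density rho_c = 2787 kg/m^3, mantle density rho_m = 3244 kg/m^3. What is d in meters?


rho_m - rho_c = 3244 - 2787 = 457
d = 4103 * 2787 / 457
= 11435061 / 457
= 25022.02 m

25022.02


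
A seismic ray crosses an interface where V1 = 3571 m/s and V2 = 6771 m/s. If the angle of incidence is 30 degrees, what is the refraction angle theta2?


sin(theta1) = sin(30 deg) = 0.5
sin(theta2) = V2/V1 * sin(theta1) = 6771/3571 * 0.5 = 0.948054
theta2 = arcsin(0.948054) = 71.4513 degrees

71.4513


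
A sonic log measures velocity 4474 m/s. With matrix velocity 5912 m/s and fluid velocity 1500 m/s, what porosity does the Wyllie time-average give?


1/V - 1/Vm = 1/4474 - 1/5912 = 5.437e-05
1/Vf - 1/Vm = 1/1500 - 1/5912 = 0.00049752
phi = 5.437e-05 / 0.00049752 = 0.1093

0.1093


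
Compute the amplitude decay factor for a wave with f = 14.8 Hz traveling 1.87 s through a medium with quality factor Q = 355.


pi*f*t/Q = pi*14.8*1.87/355 = 0.24492
A/A0 = exp(-0.24492) = 0.782767

0.782767


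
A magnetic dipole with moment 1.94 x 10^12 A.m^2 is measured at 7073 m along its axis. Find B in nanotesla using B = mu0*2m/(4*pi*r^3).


m = 1.94 x 10^12 = 1940000000000 A.m^2
2m = 3880000000000 A.m^2
r^3 = 7073^3 = 353843298017
B = (4pi*10^-7) * 3880000000000 / (4*pi * 353843298017) * 1e9
= 4875751.798371 / 4446526022288.76 * 1e9
= 1096.5306 nT

1096.5306


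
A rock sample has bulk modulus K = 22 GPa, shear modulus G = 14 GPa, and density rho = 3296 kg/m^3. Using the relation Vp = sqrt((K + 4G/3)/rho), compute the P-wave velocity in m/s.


First compute the effective modulus:
K + 4G/3 = 22e9 + 4*14e9/3 = 40666666666.67 Pa
Then divide by density:
40666666666.67 / 3296 = 12338187.7023 Pa/(kg/m^3)
Take the square root:
Vp = sqrt(12338187.7023) = 3512.58 m/s

3512.58


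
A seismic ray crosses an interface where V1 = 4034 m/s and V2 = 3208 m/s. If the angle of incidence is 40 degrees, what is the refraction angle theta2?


sin(theta1) = sin(40 deg) = 0.642788
sin(theta2) = V2/V1 * sin(theta1) = 3208/4034 * 0.642788 = 0.511171
theta2 = arcsin(0.511171) = 30.7418 degrees

30.7418


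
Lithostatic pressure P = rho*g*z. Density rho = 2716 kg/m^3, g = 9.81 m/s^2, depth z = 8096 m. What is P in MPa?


P = rho * g * z / 1e6
= 2716 * 9.81 * 8096 / 1e6
= 215709500.16 / 1e6
= 215.7095 MPa

215.7095


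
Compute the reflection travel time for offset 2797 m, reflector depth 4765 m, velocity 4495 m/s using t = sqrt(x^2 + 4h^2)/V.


x^2 + 4h^2 = 2797^2 + 4*4765^2 = 7823209 + 90820900 = 98644109
sqrt(98644109) = 9931.9741
t = 9931.9741 / 4495 = 2.2096 s

2.2096


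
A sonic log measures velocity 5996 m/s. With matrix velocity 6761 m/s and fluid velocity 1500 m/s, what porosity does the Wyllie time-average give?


1/V - 1/Vm = 1/5996 - 1/6761 = 1.887e-05
1/Vf - 1/Vm = 1/1500 - 1/6761 = 0.00051876
phi = 1.887e-05 / 0.00051876 = 0.0364

0.0364


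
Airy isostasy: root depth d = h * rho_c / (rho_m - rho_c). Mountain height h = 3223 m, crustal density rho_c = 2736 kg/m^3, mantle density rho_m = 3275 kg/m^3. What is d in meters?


rho_m - rho_c = 3275 - 2736 = 539
d = 3223 * 2736 / 539
= 8818128 / 539
= 16360.16 m

16360.16


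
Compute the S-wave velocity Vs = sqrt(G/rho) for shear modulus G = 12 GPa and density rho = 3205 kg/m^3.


Convert G to Pa: G = 12e9 Pa
Compute G/rho = 12e9 / 3205 = 3744149.766
Vs = sqrt(3744149.766) = 1934.98 m/s

1934.98


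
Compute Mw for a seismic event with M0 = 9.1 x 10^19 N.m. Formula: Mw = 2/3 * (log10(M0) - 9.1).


log10(M0) = log10(9.1 x 10^19) = 19.959
Mw = 2/3 * (19.959 - 9.1)
= 2/3 * 10.859
= 7.24

7.24


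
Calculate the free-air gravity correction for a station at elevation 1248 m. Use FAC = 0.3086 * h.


FAC = 0.3086 * h
= 0.3086 * 1248
= 385.1328 mGal

385.1328


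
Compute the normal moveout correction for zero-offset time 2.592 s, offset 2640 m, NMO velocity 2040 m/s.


x/Vnmo = 2640/2040 = 1.294118
(x/Vnmo)^2 = 1.67474
t0^2 = 6.718464
sqrt(6.718464 + 1.67474) = 2.897103
dt = 2.897103 - 2.592 = 0.305103

0.305103


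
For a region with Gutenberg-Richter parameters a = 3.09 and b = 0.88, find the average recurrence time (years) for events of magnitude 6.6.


log10(N) = 3.09 - 0.88*6.6 = -2.718
N = 10^-2.718 = 0.001914
T = 1/N = 1/0.001914 = 522.3962 years

522.3962
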